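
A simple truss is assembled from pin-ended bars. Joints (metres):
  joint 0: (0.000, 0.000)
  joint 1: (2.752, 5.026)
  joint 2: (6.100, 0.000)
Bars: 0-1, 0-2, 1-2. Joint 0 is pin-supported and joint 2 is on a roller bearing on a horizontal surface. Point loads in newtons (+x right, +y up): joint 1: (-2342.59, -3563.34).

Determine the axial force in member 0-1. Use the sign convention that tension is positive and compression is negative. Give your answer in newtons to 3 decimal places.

-4430.278

N=3 nodes, M=3 members, R=3 reactions → 2N=6, M+R=6
member 0 (0-1): L=5.7301, (cx,cy)=(0.4803,0.8771)
member 1 (0-2): L=6.1000, (cx,cy)=(1.0000,0.0000)
member 2 (1-2): L=6.0390, (cx,cy)=(0.5544,-0.8323)
solve A·x = −loads:
  F[0-1] = -4430.2775 N (compression)
  F[0-2] = -214.8612 N (compression)
  F[1-2] = +387.5601 N (tension)
  Rx@0 = +2342.5900 N
  Ry@0 = +3885.8885 N
  Ry@2 = -322.5485 N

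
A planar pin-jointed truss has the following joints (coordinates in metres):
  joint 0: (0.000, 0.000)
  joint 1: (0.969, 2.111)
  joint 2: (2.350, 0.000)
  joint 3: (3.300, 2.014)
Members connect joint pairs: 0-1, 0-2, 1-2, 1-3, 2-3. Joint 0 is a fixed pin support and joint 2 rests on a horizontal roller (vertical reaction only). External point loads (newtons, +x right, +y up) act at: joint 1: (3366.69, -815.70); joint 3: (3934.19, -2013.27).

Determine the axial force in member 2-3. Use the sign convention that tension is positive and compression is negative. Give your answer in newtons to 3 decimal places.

N=4 nodes, M=5 members, R=3 reactions → 2N=8, M+R=8
member 0 (0-1): L=2.3228, (cx,cy)=(0.4172,0.9088)
member 1 (0-2): L=2.3500, (cx,cy)=(1.0000,0.0000)
member 2 (1-2): L=2.5226, (cx,cy)=(0.5475,-0.8368)
member 3 (1-3): L=2.3330, (cx,cy)=(0.9991,-0.0416)
member 4 (2-3): L=2.2268, (cx,cy)=(0.4266,0.9044)
solve A·x = −loads:
  F[0-1] = +7405.6967 N (tension)
  F[0-2] = +4211.4196 N (tension)
  F[1-2] = -9255.7050 N (compression)
  F[1-3] = +4793.9725 N (tension)
  F[2-3] = -2005.6251 N (compression)
  Rx@0 = -7300.8800 N
  Ry@0 = -6730.4962 N
  Ry@2 = +9559.4662 N

-2005.625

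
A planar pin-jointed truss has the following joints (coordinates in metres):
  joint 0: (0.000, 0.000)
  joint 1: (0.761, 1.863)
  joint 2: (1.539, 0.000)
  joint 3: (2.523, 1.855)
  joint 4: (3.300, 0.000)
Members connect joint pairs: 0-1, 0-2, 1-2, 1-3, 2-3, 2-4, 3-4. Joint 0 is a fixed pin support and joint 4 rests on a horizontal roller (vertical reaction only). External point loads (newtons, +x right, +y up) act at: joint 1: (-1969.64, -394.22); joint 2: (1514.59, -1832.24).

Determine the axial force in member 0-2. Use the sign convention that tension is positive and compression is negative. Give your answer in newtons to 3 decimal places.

N=5 nodes, M=7 members, R=3 reactions → 2N=10, M+R=10
member 0 (0-1): L=2.0124, (cx,cy)=(0.3781,0.9257)
member 1 (0-2): L=1.5390, (cx,cy)=(1.0000,0.0000)
member 2 (1-2): L=2.0189, (cx,cy)=(0.3854,-0.9228)
member 3 (1-3): L=1.7620, (cx,cy)=(1.0000,-0.0045)
member 4 (2-3): L=2.0998, (cx,cy)=(0.4686,0.8834)
member 5 (2-4): L=1.7610, (cx,cy)=(1.0000,0.0000)
member 6 (3-4): L=2.0112, (cx,cy)=(0.3863,-0.9224)
solve A·x = −loads:
  F[0-1] = -2584.9585 N (compression)
  F[0-2] = +522.4497 N (tension)
  F[1-2] = +2165.3044 N (tension)
  F[1-3] = +157.7336 N (tension)
  F[2-3] = -187.7230 N (compression)
  F[2-4] = -69.7632 N (compression)
  F[3-4] = +180.5723 N (tension)
  Rx@0 = +455.0500 N
  Ry@0 = +2393.0117 N
  Ry@4 = -166.5517 N

522.450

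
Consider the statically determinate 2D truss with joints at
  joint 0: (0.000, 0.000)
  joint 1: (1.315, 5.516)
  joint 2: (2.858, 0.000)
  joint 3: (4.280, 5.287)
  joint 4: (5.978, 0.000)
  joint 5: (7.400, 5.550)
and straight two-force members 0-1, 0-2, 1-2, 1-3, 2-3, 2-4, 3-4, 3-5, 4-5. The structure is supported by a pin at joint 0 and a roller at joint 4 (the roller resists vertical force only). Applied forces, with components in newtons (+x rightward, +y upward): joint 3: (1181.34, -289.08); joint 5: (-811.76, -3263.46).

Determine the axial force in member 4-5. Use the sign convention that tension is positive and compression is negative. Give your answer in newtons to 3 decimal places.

-3371.045

N=6 nodes, M=9 members, R=3 reactions → 2N=12, M+R=12
member 0 (0-1): L=5.6706, (cx,cy)=(0.2319,0.9727)
member 1 (0-2): L=2.8580, (cx,cy)=(1.0000,0.0000)
member 2 (1-2): L=5.7277, (cx,cy)=(0.2694,-0.9630)
member 3 (1-3): L=2.9738, (cx,cy)=(0.9970,-0.0770)
member 4 (2-3): L=5.4749, (cx,cy)=(0.2597,0.9657)
member 5 (2-4): L=3.1200, (cx,cy)=(1.0000,0.0000)
member 6 (3-4): L=5.5530, (cx,cy)=(0.3058,-0.9521)
member 7 (3-5): L=3.1311, (cx,cy)=(0.9965,0.0840)
member 8 (4-5): L=5.7293, (cx,cy)=(0.2482,0.9687)
solve A·x = −loads:
  F[0-1] = +1012.9353 N (tension)
  F[0-2] = +134.6817 N (tension)
  F[1-2] = -1064.9951 N (compression)
  F[1-3] = +523.3517 N (tension)
  F[2-3] = +1062.0727 N (tension)
  F[2-4] = -428.0710 N (compression)
  F[3-4] = -1336.3082 N (compression)
  F[3-5] = +25.0182 N (tension)
  F[4-5] = -3371.0446 N (compression)
  Rx@0 = -369.5800 N
  Ry@0 = -985.3227 N
  Ry@4 = +4537.8627 N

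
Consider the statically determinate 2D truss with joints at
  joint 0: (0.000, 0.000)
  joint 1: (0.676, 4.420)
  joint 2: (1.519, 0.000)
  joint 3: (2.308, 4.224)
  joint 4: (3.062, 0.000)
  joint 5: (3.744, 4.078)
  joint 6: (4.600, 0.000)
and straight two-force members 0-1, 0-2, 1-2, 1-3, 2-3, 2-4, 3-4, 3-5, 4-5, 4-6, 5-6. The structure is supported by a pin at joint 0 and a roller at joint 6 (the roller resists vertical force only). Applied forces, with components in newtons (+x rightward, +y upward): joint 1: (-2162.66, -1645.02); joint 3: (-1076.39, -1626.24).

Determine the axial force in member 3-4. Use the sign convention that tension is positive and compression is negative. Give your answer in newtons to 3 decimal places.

N=7 nodes, M=11 members, R=3 reactions → 2N=14, M+R=14
member 0 (0-1): L=4.4714, (cx,cy)=(0.1512,0.9885)
member 1 (0-2): L=1.5190, (cx,cy)=(1.0000,0.0000)
member 2 (1-2): L=4.4997, (cx,cy)=(0.1873,-0.9823)
member 3 (1-3): L=1.6437, (cx,cy)=(0.9929,-0.1192)
member 4 (2-3): L=4.2971, (cx,cy)=(0.1836,0.9830)
member 5 (2-4): L=1.5430, (cx,cy)=(1.0000,0.0000)
member 6 (3-4): L=4.2908, (cx,cy)=(0.1757,-0.9844)
member 7 (3-5): L=1.4434, (cx,cy)=(0.9949,-0.1011)
member 8 (4-5): L=4.1346, (cx,cy)=(0.1649,0.9863)
member 9 (4-6): L=1.5380, (cx,cy)=(1.0000,0.0000)
member 10 (5-6): L=4.1669, (cx,cy)=(0.2054,-0.9787)
solve A·x = −loads:
  F[0-1] = -5341.4017 N (compression)
  F[0-2] = -2431.5196 N (compression)
  F[1-2] = +3617.6916 N (tension)
  F[1-3] = +682.2335 N (tension)
  F[2-3] = -3615.0984 N (compression)
  F[2-4] = -1089.9732 N (compression)
  F[3-4] = +1963.5638 N (tension)
  F[3-5] = +748.7640 N (tension)
  F[4-5] = -1959.8545 N (compression)
  F[4-6] = -421.6495 N (compression)
  F[5-6] = +2052.5229 N (tension)
  Rx@0 = +3239.0500 N
  Ry@0 = +5280.0063 N
  Ry@6 = -2008.7463 N

1963.564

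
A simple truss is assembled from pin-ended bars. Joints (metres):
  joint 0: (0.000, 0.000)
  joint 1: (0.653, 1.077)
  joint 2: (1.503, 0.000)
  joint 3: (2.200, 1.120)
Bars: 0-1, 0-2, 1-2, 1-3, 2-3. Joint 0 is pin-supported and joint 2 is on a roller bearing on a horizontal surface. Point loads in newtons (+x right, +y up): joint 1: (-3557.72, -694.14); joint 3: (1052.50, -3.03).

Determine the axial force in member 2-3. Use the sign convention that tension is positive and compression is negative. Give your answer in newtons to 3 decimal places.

-38.696

N=4 nodes, M=5 members, R=3 reactions → 2N=8, M+R=8
member 0 (0-1): L=1.2595, (cx,cy)=(0.5185,0.8551)
member 1 (0-2): L=1.5030, (cx,cy)=(1.0000,0.0000)
member 2 (1-2): L=1.3720, (cx,cy)=(0.6195,-0.7850)
member 3 (1-3): L=1.5476, (cx,cy)=(0.9996,0.0278)
member 4 (2-3): L=1.3192, (cx,cy)=(0.5284,0.8490)
solve A·x = −loads:
  F[0-1] = -2521.5733 N (compression)
  F[0-2] = -1197.8849 N (compression)
  F[1-2] = +1900.5488 N (tension)
  F[1-3] = +1073.3597 N (tension)
  F[2-3] = -38.6956 N (compression)
  Rx@0 = +2505.2200 N
  Ry@0 = +2156.2019 N
  Ry@2 = -1459.0319 N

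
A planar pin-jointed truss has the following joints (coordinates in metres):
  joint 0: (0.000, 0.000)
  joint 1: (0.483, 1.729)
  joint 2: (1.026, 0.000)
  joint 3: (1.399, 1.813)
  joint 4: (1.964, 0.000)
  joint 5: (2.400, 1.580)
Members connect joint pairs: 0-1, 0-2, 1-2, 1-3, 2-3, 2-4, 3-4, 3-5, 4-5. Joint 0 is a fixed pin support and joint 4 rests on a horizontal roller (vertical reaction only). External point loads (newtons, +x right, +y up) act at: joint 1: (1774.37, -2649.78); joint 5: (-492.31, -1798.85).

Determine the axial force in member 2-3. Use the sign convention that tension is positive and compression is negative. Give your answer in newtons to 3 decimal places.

2372.542

N=6 nodes, M=9 members, R=3 reactions → 2N=12, M+R=12
member 0 (0-1): L=1.7952, (cx,cy)=(0.2691,0.9631)
member 1 (0-2): L=1.0260, (cx,cy)=(1.0000,0.0000)
member 2 (1-2): L=1.8123, (cx,cy)=(0.2996,-0.9541)
member 3 (1-3): L=0.9198, (cx,cy)=(0.9958,0.0913)
member 4 (2-3): L=1.8510, (cx,cy)=(0.2015,0.9795)
member 5 (2-4): L=0.9380, (cx,cy)=(1.0000,0.0000)
member 6 (3-4): L=1.8990, (cx,cy)=(0.2975,-0.9547)
member 7 (3-5): L=1.0278, (cx,cy)=(0.9740,-0.2267)
member 8 (4-5): L=1.6391, (cx,cy)=(0.2660,0.9640)
solve A·x = −loads:
  F[0-1] = -449.3545 N (compression)
  F[0-2] = +1402.9594 N (tension)
  F[1-2] = -2435.7775 N (compression)
  F[1-3] = -1170.3380 N (compression)
  F[2-3] = +2372.5422 N (tension)
  F[2-4] = +195.0333 N (tension)
  F[3-4] = -2323.0914 N (compression)
  F[3-5] = +3.9377 N (tension)
  F[4-5] = -1865.1570 N (compression)
  Rx@0 = -1282.0600 N
  Ry@0 = +432.7850 N
  Ry@4 = +4015.8450 N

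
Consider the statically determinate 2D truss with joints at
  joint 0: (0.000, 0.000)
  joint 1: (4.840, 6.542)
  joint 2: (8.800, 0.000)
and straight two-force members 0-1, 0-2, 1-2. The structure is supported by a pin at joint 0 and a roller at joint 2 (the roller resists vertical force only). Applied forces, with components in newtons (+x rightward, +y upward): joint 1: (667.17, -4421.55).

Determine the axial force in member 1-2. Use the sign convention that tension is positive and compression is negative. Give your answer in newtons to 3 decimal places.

N=3 nodes, M=3 members, R=3 reactions → 2N=6, M+R=6
member 0 (0-1): L=8.1378, (cx,cy)=(0.5948,0.8039)
member 1 (0-2): L=8.8000, (cx,cy)=(1.0000,0.0000)
member 2 (1-2): L=7.6472, (cx,cy)=(0.5178,-0.8555)
solve A·x = −loads:
  F[0-1] = -1858.0760 N (compression)
  F[0-2] = +1772.2742 N (tension)
  F[1-2] = -3422.4495 N (compression)
  Rx@0 = -667.1700 N
  Ry@0 = +1493.7173 N
  Ry@2 = +2927.8327 N

-3422.449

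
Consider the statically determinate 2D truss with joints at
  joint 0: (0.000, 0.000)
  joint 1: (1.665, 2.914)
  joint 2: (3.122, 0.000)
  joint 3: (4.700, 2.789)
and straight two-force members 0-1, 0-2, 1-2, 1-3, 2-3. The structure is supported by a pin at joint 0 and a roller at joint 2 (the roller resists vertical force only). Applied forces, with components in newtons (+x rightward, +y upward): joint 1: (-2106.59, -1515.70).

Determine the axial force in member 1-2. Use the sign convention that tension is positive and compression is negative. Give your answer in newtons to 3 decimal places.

1294.571

N=4 nodes, M=5 members, R=3 reactions → 2N=8, M+R=8
member 0 (0-1): L=3.3561, (cx,cy)=(0.4961,0.8683)
member 1 (0-2): L=3.1220, (cx,cy)=(1.0000,0.0000)
member 2 (1-2): L=3.2580, (cx,cy)=(0.4472,-0.8944)
member 3 (1-3): L=3.0376, (cx,cy)=(0.9992,-0.0412)
member 4 (2-3): L=3.2045, (cx,cy)=(0.4924,0.8703)
solve A·x = −loads:
  F[0-1] = -3079.2563 N (compression)
  F[0-2] = -578.9498 N (compression)
  F[1-2] = +1294.5712 N (tension)
  F[1-3] = +0.0000 N (tension)
  F[2-3] = -0.0000 N (compression)
  Rx@0 = +2106.5900 N
  Ry@0 = +2673.5997 N
  Ry@2 = -1157.8997 N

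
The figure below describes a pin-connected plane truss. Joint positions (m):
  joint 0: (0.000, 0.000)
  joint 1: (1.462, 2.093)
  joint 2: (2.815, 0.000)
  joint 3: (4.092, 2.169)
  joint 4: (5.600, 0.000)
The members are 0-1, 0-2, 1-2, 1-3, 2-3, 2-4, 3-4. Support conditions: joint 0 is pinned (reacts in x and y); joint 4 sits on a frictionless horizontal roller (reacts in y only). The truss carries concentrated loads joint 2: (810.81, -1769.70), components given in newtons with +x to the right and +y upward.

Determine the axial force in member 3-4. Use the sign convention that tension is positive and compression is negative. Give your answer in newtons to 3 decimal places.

-1083.466

N=5 nodes, M=7 members, R=3 reactions → 2N=10, M+R=10
member 0 (0-1): L=2.5531, (cx,cy)=(0.5726,0.8198)
member 1 (0-2): L=2.8150, (cx,cy)=(1.0000,0.0000)
member 2 (1-2): L=2.4922, (cx,cy)=(0.5429,-0.8398)
member 3 (1-3): L=2.6311, (cx,cy)=(0.9996,0.0289)
member 4 (2-3): L=2.5170, (cx,cy)=(0.5073,0.8617)
member 5 (2-4): L=2.7850, (cx,cy)=(1.0000,0.0000)
member 6 (3-4): L=2.6417, (cx,cy)=(0.5708,-0.8211)
solve A·x = −loads:
  F[0-1] = -1073.5638 N (compression)
  F[0-2] = +1425.5833 N (tension)
  F[1-2] = +1008.0066 N (tension)
  F[1-3] = -1162.4902 N (compression)
  F[2-3] = +1071.2849 N (tension)
  F[2-4] = +618.4888 N (tension)
  F[3-4] = -1083.4663 N (compression)
  Rx@0 = -810.8100 N
  Ry@0 = +880.1097 N
  Ry@4 = +889.5903 N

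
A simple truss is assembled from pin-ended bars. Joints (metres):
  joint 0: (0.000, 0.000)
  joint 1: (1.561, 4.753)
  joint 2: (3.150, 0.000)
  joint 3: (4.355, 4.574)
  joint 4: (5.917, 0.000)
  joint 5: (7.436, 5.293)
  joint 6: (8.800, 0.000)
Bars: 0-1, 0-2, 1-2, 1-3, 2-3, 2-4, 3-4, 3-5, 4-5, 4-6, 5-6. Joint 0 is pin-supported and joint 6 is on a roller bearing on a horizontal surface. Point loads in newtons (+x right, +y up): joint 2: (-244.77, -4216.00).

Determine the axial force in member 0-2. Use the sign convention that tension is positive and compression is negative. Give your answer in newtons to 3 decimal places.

N=7 nodes, M=11 members, R=3 reactions → 2N=14, M+R=14
member 0 (0-1): L=5.0028, (cx,cy)=(0.3120,0.9501)
member 1 (0-2): L=3.1500, (cx,cy)=(1.0000,0.0000)
member 2 (1-2): L=5.0116, (cx,cy)=(0.3171,-0.9484)
member 3 (1-3): L=2.7997, (cx,cy)=(0.9980,-0.0639)
member 4 (2-3): L=4.7301, (cx,cy)=(0.2548,0.9670)
member 5 (2-4): L=2.7670, (cx,cy)=(1.0000,0.0000)
member 6 (3-4): L=4.8334, (cx,cy)=(0.3232,-0.9463)
member 7 (3-5): L=3.1638, (cx,cy)=(0.9738,0.2273)
member 8 (4-5): L=5.5067, (cx,cy)=(0.2758,0.9612)
member 9 (4-6): L=2.8830, (cx,cy)=(1.0000,0.0000)
member 10 (5-6): L=5.4659, (cx,cy)=(0.2495,-0.9684)
solve A·x = −loads:
  F[0-1] = -2849.1105 N (compression)
  F[0-2] = +644.2294 N (tension)
  F[1-2] = +2977.9619 N (tension)
  F[1-3] = -1836.9673 N (compression)
  F[2-3] = +1439.1743 N (tension)
  F[2-4] = +1466.5744 N (tension)
  F[3-4] = -1811.9607 N (compression)
  F[3-5] = -904.6728 N (compression)
  F[4-5] = +1783.9469 N (tension)
  F[4-6] = +388.9027 N (tension)
  F[5-6] = -1558.4408 N (compression)
  Rx@0 = +244.7700 N
  Ry@0 = +2706.8636 N
  Ry@6 = +1509.1364 N

644.229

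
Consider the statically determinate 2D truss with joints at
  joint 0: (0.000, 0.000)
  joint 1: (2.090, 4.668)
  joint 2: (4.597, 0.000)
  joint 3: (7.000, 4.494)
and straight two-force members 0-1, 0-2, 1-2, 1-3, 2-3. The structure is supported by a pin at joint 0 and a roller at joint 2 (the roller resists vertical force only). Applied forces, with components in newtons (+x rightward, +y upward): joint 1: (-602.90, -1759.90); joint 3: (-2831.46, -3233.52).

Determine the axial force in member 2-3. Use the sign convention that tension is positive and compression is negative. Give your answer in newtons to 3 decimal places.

N=4 nodes, M=5 members, R=3 reactions → 2N=8, M+R=8
member 0 (0-1): L=5.1145, (cx,cy)=(0.4086,0.9127)
member 1 (0-2): L=4.5970, (cx,cy)=(1.0000,0.0000)
member 2 (1-2): L=5.2986, (cx,cy)=(0.4731,-0.8810)
member 3 (1-3): L=4.9131, (cx,cy)=(0.9994,-0.0354)
member 4 (2-3): L=5.0961, (cx,cy)=(0.4715,0.8818)
solve A·x = −loads:
  F[0-1] = -2903.1991 N (compression)
  F[0-2] = -2247.9955 N (compression)
  F[1-2] = +1053.5685 N (tension)
  F[1-3] = -1082.6321 N (compression)
  F[2-3] = -3710.2367 N (compression)
  Rx@0 = +3434.3600 N
  Ry@0 = +2649.7366 N
  Ry@2 = +2343.6834 N

-3710.237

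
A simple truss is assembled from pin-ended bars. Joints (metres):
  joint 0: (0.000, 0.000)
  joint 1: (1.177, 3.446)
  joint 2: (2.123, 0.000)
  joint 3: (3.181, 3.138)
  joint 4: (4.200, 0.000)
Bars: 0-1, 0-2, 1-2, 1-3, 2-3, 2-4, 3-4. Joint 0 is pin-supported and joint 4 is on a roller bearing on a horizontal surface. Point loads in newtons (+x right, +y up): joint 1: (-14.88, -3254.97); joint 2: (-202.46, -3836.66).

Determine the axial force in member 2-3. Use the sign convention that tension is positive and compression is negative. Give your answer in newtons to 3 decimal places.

N=5 nodes, M=7 members, R=3 reactions → 2N=10, M+R=10
member 0 (0-1): L=3.6415, (cx,cy)=(0.3232,0.9463)
member 1 (0-2): L=2.1230, (cx,cy)=(1.0000,0.0000)
member 2 (1-2): L=3.5735, (cx,cy)=(0.2647,-0.9643)
member 3 (1-3): L=2.0275, (cx,cy)=(0.9884,-0.1519)
member 4 (2-3): L=3.3116, (cx,cy)=(0.3195,0.9476)
member 5 (2-4): L=2.0770, (cx,cy)=(1.0000,0.0000)
member 6 (3-4): L=3.2993, (cx,cy)=(0.3089,-0.9511)
solve A·x = −loads:
  F[0-1] = -4493.5300 N (compression)
  F[0-2] = +1235.0670 N (tension)
  F[1-2] = +1319.0241 N (tension)
  F[1-3] = -1807.6877 N (compression)
  F[2-3] = +2706.5426 N (tension)
  F[2-4] = +922.0028 N (tension)
  F[3-4] = -2985.2476 N (compression)
  Rx@0 = +217.3400 N
  Ry@0 = +4252.3318 N
  Ry@4 = +2839.2982 N

2706.543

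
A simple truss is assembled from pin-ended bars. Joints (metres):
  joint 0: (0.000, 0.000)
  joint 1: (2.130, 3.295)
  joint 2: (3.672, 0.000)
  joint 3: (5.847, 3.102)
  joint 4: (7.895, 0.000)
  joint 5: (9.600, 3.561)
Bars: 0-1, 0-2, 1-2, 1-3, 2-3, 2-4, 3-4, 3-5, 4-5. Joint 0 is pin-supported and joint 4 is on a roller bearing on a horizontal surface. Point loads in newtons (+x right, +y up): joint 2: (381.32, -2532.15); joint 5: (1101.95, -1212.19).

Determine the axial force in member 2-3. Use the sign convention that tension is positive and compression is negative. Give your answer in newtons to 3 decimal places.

N=6 nodes, M=9 members, R=3 reactions → 2N=12, M+R=12
member 0 (0-1): L=3.9235, (cx,cy)=(0.5429,0.8398)
member 1 (0-2): L=3.6720, (cx,cy)=(1.0000,0.0000)
member 2 (1-2): L=3.6380, (cx,cy)=(0.4239,-0.9057)
member 3 (1-3): L=3.7220, (cx,cy)=(0.9987,-0.0519)
member 4 (2-3): L=3.7885, (cx,cy)=(0.5741,0.8188)
member 5 (2-4): L=4.2230, (cx,cy)=(1.0000,0.0000)
member 6 (3-4): L=3.7171, (cx,cy)=(0.5510,-0.8345)
member 7 (3-5): L=3.7810, (cx,cy)=(0.9926,0.1214)
member 8 (4-5): L=3.9481, (cx,cy)=(0.4318,0.9019)
solve A·x = −loads:
  F[0-1] = -709.2356 N (compression)
  F[0-2] = +1868.3008 N (tension)
  F[1-2] = +696.6195 N (tension)
  F[1-3] = -681.2187 N (compression)
  F[2-3] = +2321.9807 N (tension)
  F[2-4] = +449.2034 N (tension)
  F[3-4] = -2058.6254 N (compression)
  F[3-5] = +1800.3018 N (tension)
  F[4-5] = -1586.2846 N (compression)
  Rx@0 = -1483.2700 N
  Ry@0 = +595.6227 N
  Ry@4 = +3148.7173 N

2321.981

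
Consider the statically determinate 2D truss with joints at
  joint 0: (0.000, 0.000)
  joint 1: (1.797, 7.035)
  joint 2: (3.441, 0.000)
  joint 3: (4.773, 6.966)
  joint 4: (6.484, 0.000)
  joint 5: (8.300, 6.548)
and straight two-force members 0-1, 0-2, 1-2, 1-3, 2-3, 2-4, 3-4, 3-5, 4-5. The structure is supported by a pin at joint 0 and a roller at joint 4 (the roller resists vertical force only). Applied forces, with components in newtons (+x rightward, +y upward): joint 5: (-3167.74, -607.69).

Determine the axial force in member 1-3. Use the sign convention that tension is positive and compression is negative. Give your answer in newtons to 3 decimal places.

-1489.939

N=6 nodes, M=9 members, R=3 reactions → 2N=12, M+R=12
member 0 (0-1): L=7.2609, (cx,cy)=(0.2475,0.9689)
member 1 (0-2): L=3.4410, (cx,cy)=(1.0000,0.0000)
member 2 (1-2): L=7.2245, (cx,cy)=(0.2276,-0.9738)
member 3 (1-3): L=2.9768, (cx,cy)=(0.9997,-0.0232)
member 4 (2-3): L=7.0922, (cx,cy)=(0.1878,0.9822)
member 5 (2-4): L=3.0430, (cx,cy)=(1.0000,0.0000)
member 6 (3-4): L=7.1731, (cx,cy)=(0.2385,-0.9711)
member 7 (3-5): L=3.5517, (cx,cy)=(0.9931,-0.1177)
member 8 (4-5): L=6.7952, (cx,cy)=(0.2672,0.9636)
solve A·x = −loads:
  F[0-1] = -3126.0596 N (compression)
  F[0-2] = -2394.0699 N (compression)
  F[1-2] = +3145.8779 N (tension)
  F[1-3] = -1489.9395 N (compression)
  F[2-3] = -3118.8443 N (compression)
  F[2-4] = -1092.4451 N (compression)
  F[3-4] = +3473.2013 N (tension)
  F[3-5] = -2924.0849 N (compression)
  F[4-5] = -987.7547 N (compression)
  Rx@0 = +3167.7400 N
  Ry@0 = +3028.8088 N
  Ry@4 = -2421.1188 N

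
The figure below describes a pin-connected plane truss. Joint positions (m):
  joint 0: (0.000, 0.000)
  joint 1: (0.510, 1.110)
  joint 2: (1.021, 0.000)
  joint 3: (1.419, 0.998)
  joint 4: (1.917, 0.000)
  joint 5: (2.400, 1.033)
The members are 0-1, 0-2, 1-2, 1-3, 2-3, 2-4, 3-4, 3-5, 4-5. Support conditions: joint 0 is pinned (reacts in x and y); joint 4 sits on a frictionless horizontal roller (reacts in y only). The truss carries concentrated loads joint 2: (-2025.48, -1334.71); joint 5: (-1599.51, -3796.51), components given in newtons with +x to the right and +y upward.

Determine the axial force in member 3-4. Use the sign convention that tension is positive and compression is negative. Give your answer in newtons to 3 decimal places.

N=6 nodes, M=9 members, R=3 reactions → 2N=12, M+R=12
member 0 (0-1): L=1.2216, (cx,cy)=(0.4175,0.9087)
member 1 (0-2): L=1.0210, (cx,cy)=(1.0000,0.0000)
member 2 (1-2): L=1.2220, (cx,cy)=(0.4182,-0.9084)
member 3 (1-3): L=0.9159, (cx,cy)=(0.9925,-0.1223)
member 4 (2-3): L=1.0744, (cx,cy)=(0.3704,0.9289)
member 5 (2-4): L=0.8960, (cx,cy)=(1.0000,0.0000)
member 6 (3-4): L=1.1154, (cx,cy)=(0.4465,-0.8948)
member 7 (3-5): L=0.9816, (cx,cy)=(0.9994,0.0357)
member 8 (4-5): L=1.1403, (cx,cy)=(0.4236,0.9059)
solve A·x = −loads:
  F[0-1] = -582.3871 N (compression)
  F[0-2] = -3381.8433 N (compression)
  F[1-2] = +652.5830 N (tension)
  F[1-3] = -519.9435 N (compression)
  F[2-3] = +798.7475 N (tension)
  F[2-4] = -1379.3470 N (compression)
  F[3-4] = -893.1035 N (compression)
  F[3-5] = +178.7180 N (tension)
  F[4-5] = -4198.0476 N (compression)
  Rx@0 = +3624.9900 N
  Ry@0 = +529.2017 N
  Ry@4 = +4602.0183 N

-893.103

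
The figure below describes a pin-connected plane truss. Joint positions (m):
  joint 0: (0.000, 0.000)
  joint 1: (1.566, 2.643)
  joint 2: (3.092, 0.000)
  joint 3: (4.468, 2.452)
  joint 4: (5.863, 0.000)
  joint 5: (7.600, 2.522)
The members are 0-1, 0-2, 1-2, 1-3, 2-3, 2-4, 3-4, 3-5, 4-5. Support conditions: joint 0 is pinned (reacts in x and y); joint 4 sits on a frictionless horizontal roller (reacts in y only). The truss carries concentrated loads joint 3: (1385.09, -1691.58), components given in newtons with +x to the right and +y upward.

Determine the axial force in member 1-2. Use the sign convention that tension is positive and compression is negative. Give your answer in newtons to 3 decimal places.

-220.474

N=6 nodes, M=9 members, R=3 reactions → 2N=12, M+R=12
member 0 (0-1): L=3.0721, (cx,cy)=(0.5097,0.8603)
member 1 (0-2): L=3.0920, (cx,cy)=(1.0000,0.0000)
member 2 (1-2): L=3.0519, (cx,cy)=(0.5000,-0.8660)
member 3 (1-3): L=2.9083, (cx,cy)=(0.9978,-0.0657)
member 4 (2-3): L=2.8117, (cx,cy)=(0.4894,0.8721)
member 5 (2-4): L=2.7710, (cx,cy)=(1.0000,0.0000)
member 6 (3-4): L=2.8211, (cx,cy)=(0.4945,-0.8692)
member 7 (3-5): L=3.1328, (cx,cy)=(0.9998,0.0223)
member 8 (4-5): L=3.0623, (cx,cy)=(0.5672,0.8236)
solve A·x = −loads:
  F[0-1] = +205.4859 N (tension)
  F[0-2] = +1280.3438 N (tension)
  F[1-2] = -220.4739 N (compression)
  F[1-3] = +215.4518 N (tension)
  F[2-3] = +218.9437 N (tension)
  F[2-4] = +1062.9561 N (tension)
  F[3-4] = -2149.5723 N (compression)
  F[3-5] = -0.0000 N (compression)
  F[4-5] = +0.0000 N (tension)
  Rx@0 = -1385.0900 N
  Ry@0 = -176.7843 N
  Ry@4 = +1868.3643 N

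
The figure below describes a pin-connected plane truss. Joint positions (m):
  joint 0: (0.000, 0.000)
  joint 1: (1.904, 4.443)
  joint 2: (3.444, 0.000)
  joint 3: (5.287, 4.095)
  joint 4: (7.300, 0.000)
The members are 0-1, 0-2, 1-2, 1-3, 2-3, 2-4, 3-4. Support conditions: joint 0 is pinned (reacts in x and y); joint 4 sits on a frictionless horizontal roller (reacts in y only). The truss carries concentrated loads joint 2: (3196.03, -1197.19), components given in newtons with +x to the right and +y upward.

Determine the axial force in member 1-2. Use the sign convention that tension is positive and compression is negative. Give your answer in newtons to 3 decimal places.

N=5 nodes, M=7 members, R=3 reactions → 2N=10, M+R=10
member 0 (0-1): L=4.8338, (cx,cy)=(0.3939,0.9192)
member 1 (0-2): L=3.4440, (cx,cy)=(1.0000,0.0000)
member 2 (1-2): L=4.7023, (cx,cy)=(0.3275,-0.9449)
member 3 (1-3): L=3.4009, (cx,cy)=(0.9948,-0.1023)
member 4 (2-3): L=4.4906, (cx,cy)=(0.4104,0.9119)
member 5 (2-4): L=3.8560, (cx,cy)=(1.0000,0.0000)
member 6 (3-4): L=4.5630, (cx,cy)=(0.4412,-0.8974)
solve A·x = −loads:
  F[0-1] = -687.9995 N (compression)
  F[0-2] = +3467.0291 N (tension)
  F[1-2] = +724.6294 N (tension)
  F[1-3] = -510.9959 N (compression)
  F[2-3] = +562.0376 N (tension)
  F[2-4] = +277.6472 N (tension)
  F[3-4] = -629.3645 N (compression)
  Rx@0 = -3196.0300 N
  Ry@0 = +632.3787 N
  Ry@4 = +564.8113 N

724.629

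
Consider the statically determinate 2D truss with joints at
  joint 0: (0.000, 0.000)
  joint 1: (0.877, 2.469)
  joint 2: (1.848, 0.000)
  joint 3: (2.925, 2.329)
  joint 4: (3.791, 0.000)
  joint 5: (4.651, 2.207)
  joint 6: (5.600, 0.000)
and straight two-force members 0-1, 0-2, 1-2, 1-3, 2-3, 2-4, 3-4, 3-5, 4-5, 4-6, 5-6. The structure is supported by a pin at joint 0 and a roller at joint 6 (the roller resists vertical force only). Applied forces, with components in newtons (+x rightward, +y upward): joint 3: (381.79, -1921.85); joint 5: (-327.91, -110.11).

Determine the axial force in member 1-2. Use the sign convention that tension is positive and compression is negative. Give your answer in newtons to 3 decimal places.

N=7 nodes, M=11 members, R=3 reactions → 2N=14, M+R=14
member 0 (0-1): L=2.6201, (cx,cy)=(0.3347,0.9423)
member 1 (0-2): L=1.8480, (cx,cy)=(1.0000,0.0000)
member 2 (1-2): L=2.6531, (cx,cy)=(0.3660,-0.9306)
member 3 (1-3): L=2.0528, (cx,cy)=(0.9977,-0.0682)
member 4 (2-3): L=2.5660, (cx,cy)=(0.4197,0.9077)
member 5 (2-4): L=1.9430, (cx,cy)=(1.0000,0.0000)
member 6 (3-4): L=2.4848, (cx,cy)=(0.3485,-0.9373)
member 7 (3-5): L=1.7303, (cx,cy)=(0.9975,-0.0705)
member 8 (4-5): L=2.3686, (cx,cy)=(0.3631,0.9318)
member 9 (4-6): L=1.8090, (cx,cy)=(1.0000,0.0000)
member 10 (5-6): L=2.4024, (cx,cy)=(0.3950,-0.9187)
solve A·x = −loads:
  F[0-1] = -962.6614 N (compression)
  F[0-2] = +376.0982 N (tension)
  F[1-2] = +1026.0172 N (tension)
  F[1-3] = -699.3591 N (compression)
  F[2-3] = -1051.9798 N (compression)
  F[2-4] = +1193.1533 N (tension)
  F[3-4] = -994.0118 N (compression)
  F[3-5] = -1177.5611 N (compression)
  F[4-5] = +999.9246 N (tension)
  F[4-6] = +483.6700 N (tension)
  F[5-6] = -1224.4059 N (compression)
  Rx@0 = -53.8800 N
  Ry@0 = +907.1342 N
  Ry@6 = +1124.8258 N

1026.017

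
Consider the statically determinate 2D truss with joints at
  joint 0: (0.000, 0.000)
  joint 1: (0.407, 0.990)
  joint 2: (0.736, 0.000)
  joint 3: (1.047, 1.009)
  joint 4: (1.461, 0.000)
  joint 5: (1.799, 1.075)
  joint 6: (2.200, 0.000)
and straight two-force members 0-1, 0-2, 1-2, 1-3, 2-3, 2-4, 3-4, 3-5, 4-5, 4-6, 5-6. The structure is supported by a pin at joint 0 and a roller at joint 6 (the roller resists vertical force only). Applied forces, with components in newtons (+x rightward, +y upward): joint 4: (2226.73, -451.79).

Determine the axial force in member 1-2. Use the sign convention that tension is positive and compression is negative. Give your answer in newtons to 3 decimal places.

156.426

N=7 nodes, M=11 members, R=3 reactions → 2N=14, M+R=14
member 0 (0-1): L=1.0704, (cx,cy)=(0.3802,0.9249)
member 1 (0-2): L=0.7360, (cx,cy)=(1.0000,0.0000)
member 2 (1-2): L=1.0432, (cx,cy)=(0.3154,-0.9490)
member 3 (1-3): L=0.6403, (cx,cy)=(0.9996,0.0297)
member 4 (2-3): L=1.0558, (cx,cy)=(0.2946,0.9556)
member 5 (2-4): L=0.7250, (cx,cy)=(1.0000,0.0000)
member 6 (3-4): L=1.0906, (cx,cy)=(0.3796,-0.9252)
member 7 (3-5): L=0.7549, (cx,cy)=(0.9962,0.0874)
member 8 (4-5): L=1.1269, (cx,cy)=(0.2999,0.9540)
member 9 (4-6): L=0.7390, (cx,cy)=(1.0000,0.0000)
member 10 (5-6): L=1.1474, (cx,cy)=(0.3495,-0.9369)
solve A·x = −loads:
  F[0-1] = -164.0846 N (compression)
  F[0-2] = +2289.1204 N (tension)
  F[1-2] = +156.4260 N (tension)
  F[1-3] = -111.7709 N (compression)
  F[2-3] = -155.3350 N (compression)
  F[2-4] = +2384.2058 N (tension)
  F[3-4] = +143.9165 N (tension)
  F[3-5] = -212.9214 N (compression)
  F[4-5] = +334.0247 N (tension)
  F[4-6] = +111.9180 N (tension)
  F[5-6] = -320.2240 N (compression)
  Rx@0 = -2226.7300 N
  Ry@0 = +151.7604 N
  Ry@6 = +300.0296 N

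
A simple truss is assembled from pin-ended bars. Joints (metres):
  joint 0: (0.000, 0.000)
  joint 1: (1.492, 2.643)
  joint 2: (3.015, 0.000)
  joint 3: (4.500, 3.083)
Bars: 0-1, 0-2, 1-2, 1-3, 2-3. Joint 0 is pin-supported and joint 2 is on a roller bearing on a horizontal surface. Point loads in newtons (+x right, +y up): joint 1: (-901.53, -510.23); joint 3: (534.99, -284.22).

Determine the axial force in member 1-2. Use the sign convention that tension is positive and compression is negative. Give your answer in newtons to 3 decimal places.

-50.216

N=4 nodes, M=5 members, R=3 reactions → 2N=8, M+R=8
member 0 (0-1): L=3.0350, (cx,cy)=(0.4916,0.8708)
member 1 (0-2): L=3.0150, (cx,cy)=(1.0000,0.0000)
member 2 (1-2): L=3.0504, (cx,cy)=(0.4993,-0.8664)
member 3 (1-3): L=3.0400, (cx,cy)=(0.9895,0.1447)
member 4 (2-3): L=3.4220, (cx,cy)=(0.4340,0.9009)
solve A·x = −loads:
  F[0-1] = -414.5366 N (compression)
  F[0-2] = -162.7578 N (compression)
  F[1-2] = -50.2157 N (compression)
  F[1-3] = +730.5115 N (tension)
  F[2-3] = -432.8303 N (compression)
  Rx@0 = +366.5400 N
  Ry@0 = +360.9895 N
  Ry@2 = +433.4605 N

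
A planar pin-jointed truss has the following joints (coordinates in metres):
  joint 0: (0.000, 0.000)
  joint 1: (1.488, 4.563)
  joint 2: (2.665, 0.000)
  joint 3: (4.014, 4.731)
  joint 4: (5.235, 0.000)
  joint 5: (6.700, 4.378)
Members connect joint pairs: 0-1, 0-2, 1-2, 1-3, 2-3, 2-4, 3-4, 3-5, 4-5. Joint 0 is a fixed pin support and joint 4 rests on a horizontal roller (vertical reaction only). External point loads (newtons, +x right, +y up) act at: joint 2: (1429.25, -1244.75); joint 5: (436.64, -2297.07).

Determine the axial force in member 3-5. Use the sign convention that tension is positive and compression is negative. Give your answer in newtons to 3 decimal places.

1164.458

N=6 nodes, M=9 members, R=3 reactions → 2N=12, M+R=12
member 0 (0-1): L=4.7995, (cx,cy)=(0.3100,0.9507)
member 1 (0-2): L=2.6650, (cx,cy)=(1.0000,0.0000)
member 2 (1-2): L=4.7124, (cx,cy)=(0.2498,-0.9683)
member 3 (1-3): L=2.5316, (cx,cy)=(0.9978,0.0664)
member 4 (2-3): L=4.9196, (cx,cy)=(0.2742,0.9617)
member 5 (2-4): L=2.5700, (cx,cy)=(1.0000,0.0000)
member 6 (3-4): L=4.8860, (cx,cy)=(0.2499,-0.9683)
member 7 (3-5): L=2.7091, (cx,cy)=(0.9915,-0.1303)
member 8 (4-5): L=4.6166, (cx,cy)=(0.3173,0.9483)
solve A·x = −loads:
  F[0-1] = +417.4782 N (tension)
  F[0-2] = +1736.4580 N (tension)
  F[1-2] = -394.2454 N (compression)
  F[1-3] = +228.4057 N (tension)
  F[2-3] = +1691.3294 N (tension)
  F[2-4] = -255.0433 N (compression)
  F[3-4] = -1852.1523 N (compression)
  F[3-5] = +1164.4576 N (tension)
  F[4-5] = -2262.2657 N (compression)
  Rx@0 = -1865.8900 N
  Ry@0 = -396.9073 N
  Ry@4 = +3938.7273 N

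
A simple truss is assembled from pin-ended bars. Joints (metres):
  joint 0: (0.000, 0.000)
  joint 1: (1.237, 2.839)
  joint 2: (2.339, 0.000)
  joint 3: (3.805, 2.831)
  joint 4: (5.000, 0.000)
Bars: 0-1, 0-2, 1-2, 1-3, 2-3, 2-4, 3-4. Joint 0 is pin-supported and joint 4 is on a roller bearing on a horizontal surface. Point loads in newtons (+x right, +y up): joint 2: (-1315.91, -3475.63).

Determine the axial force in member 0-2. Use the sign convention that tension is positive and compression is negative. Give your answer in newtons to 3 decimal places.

-509.951

N=5 nodes, M=7 members, R=3 reactions → 2N=10, M+R=10
member 0 (0-1): L=3.0968, (cx,cy)=(0.3994,0.9168)
member 1 (0-2): L=2.3390, (cx,cy)=(1.0000,0.0000)
member 2 (1-2): L=3.0454, (cx,cy)=(0.3619,-0.9322)
member 3 (1-3): L=2.5680, (cx,cy)=(1.0000,-0.0031)
member 4 (2-3): L=3.1881, (cx,cy)=(0.4598,0.8880)
member 5 (2-4): L=2.6610, (cx,cy)=(1.0000,0.0000)
member 6 (3-4): L=3.0729, (cx,cy)=(0.3889,-0.9213)
solve A·x = −loads:
  F[0-1] = -2017.6896 N (compression)
  F[0-2] = -509.9514 N (compression)
  F[1-2] = +1989.2930 N (tension)
  F[1-3] = -1525.8113 N (compression)
  F[2-3] = +1825.6127 N (tension)
  F[2-4] = +686.3123 N (tension)
  F[3-4] = -1764.8157 N (compression)
  Rx@0 = +1315.9100 N
  Ry@0 = +1849.7303 N
  Ry@4 = +1625.8997 N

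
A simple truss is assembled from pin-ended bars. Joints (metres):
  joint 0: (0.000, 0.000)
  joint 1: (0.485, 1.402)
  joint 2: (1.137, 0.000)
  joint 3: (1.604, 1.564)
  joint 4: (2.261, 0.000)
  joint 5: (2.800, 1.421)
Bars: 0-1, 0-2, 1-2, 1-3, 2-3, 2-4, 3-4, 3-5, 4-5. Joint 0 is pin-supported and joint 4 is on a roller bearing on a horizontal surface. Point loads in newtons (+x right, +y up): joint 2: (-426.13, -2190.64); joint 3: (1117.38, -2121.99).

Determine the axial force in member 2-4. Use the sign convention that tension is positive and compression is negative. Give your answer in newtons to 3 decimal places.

N=6 nodes, M=9 members, R=3 reactions → 2N=12, M+R=12
member 0 (0-1): L=1.4835, (cx,cy)=(0.3269,0.9451)
member 1 (0-2): L=1.1370, (cx,cy)=(1.0000,0.0000)
member 2 (1-2): L=1.5462, (cx,cy)=(0.4217,-0.9067)
member 3 (1-3): L=1.1307, (cx,cy)=(0.9897,0.1433)
member 4 (2-3): L=1.6322, (cx,cy)=(0.2861,0.9582)
member 5 (2-4): L=1.1240, (cx,cy)=(1.0000,0.0000)
member 6 (3-4): L=1.6964, (cx,cy)=(0.3873,-0.9220)
member 7 (3-5): L=1.2045, (cx,cy)=(0.9929,-0.1187)
member 8 (4-5): L=1.5198, (cx,cy)=(0.3547,0.9350)
solve A·x = −loads:
  F[0-1] = -986.9363 N (compression)
  F[0-2] = +1013.9045 N (tension)
  F[1-2] = +915.4789 N (tension)
  F[1-3] = -716.0830 N (compression)
  F[2-3] = +1419.8914 N (tension)
  F[2-4] = +1419.8281 N (tension)
  F[3-4] = -3666.0346 N (compression)
  F[3-5] = +0.0000 N (tension)
  F[4-5] = -0.0000 N (compression)
  Rx@0 = -691.2500 N
  Ry@0 = +932.7043 N
  Ry@4 = +3379.9257 N

1419.828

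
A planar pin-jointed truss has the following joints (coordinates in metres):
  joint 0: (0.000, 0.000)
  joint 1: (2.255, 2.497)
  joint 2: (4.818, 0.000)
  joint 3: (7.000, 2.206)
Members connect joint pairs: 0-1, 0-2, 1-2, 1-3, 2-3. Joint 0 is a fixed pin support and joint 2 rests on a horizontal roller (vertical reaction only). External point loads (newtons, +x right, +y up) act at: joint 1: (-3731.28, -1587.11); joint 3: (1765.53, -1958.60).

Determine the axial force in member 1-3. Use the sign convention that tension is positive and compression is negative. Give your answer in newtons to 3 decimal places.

3497.611

N=4 nodes, M=5 members, R=3 reactions → 2N=8, M+R=8
member 0 (0-1): L=3.3645, (cx,cy)=(0.6702,0.7422)
member 1 (0-2): L=4.8180, (cx,cy)=(1.0000,0.0000)
member 2 (1-2): L=3.5783, (cx,cy)=(0.7163,-0.6978)
member 3 (1-3): L=4.7539, (cx,cy)=(0.9981,-0.0612)
member 4 (2-3): L=3.1028, (cx,cy)=(0.7032,0.7110)
solve A·x = −loads:
  F[0-1] = -1458.8304 N (compression)
  F[0-2] = -988.0008 N (compression)
  F[1-2] = -1029.6716 N (compression)
  F[1-3] = +3497.6115 N (tension)
  F[2-3] = -2453.7144 N (compression)
  Rx@0 = +1965.7500 N
  Ry@0 = +1082.6784 N
  Ry@2 = +2463.0316 N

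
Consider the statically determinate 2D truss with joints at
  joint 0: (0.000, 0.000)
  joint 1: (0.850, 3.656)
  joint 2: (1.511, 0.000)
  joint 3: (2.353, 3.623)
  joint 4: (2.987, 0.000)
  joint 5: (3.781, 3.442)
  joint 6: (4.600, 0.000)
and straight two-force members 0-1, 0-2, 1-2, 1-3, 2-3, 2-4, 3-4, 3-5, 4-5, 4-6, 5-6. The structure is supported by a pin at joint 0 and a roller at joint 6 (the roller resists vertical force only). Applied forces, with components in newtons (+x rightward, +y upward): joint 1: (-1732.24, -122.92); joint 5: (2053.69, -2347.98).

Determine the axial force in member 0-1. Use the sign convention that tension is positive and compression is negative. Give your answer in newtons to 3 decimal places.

N=7 nodes, M=11 members, R=3 reactions → 2N=14, M+R=14
member 0 (0-1): L=3.7535, (cx,cy)=(0.2265,0.9740)
member 1 (0-2): L=1.5110, (cx,cy)=(1.0000,0.0000)
member 2 (1-2): L=3.7153, (cx,cy)=(0.1779,-0.9840)
member 3 (1-3): L=1.5034, (cx,cy)=(0.9998,-0.0220)
member 4 (2-3): L=3.7196, (cx,cy)=(0.2264,0.9740)
member 5 (2-4): L=1.4760, (cx,cy)=(1.0000,0.0000)
member 6 (3-4): L=3.6781, (cx,cy)=(0.1724,-0.9850)
member 7 (3-5): L=1.4394, (cx,cy)=(0.9921,-0.1257)
member 8 (4-5): L=3.5324, (cx,cy)=(0.2248,0.9744)
member 9 (4-6): L=1.6130, (cx,cy)=(1.0000,0.0000)
member 10 (5-6): L=3.5381, (cx,cy)=(0.2315,-0.9728)
solve A·x = −loads:
  F[0-1] = -367.8639 N (compression)
  F[0-2] = +404.7545 N (tension)
  F[1-2] = +203.2192 N (tension)
  F[1-3] = +1613.1686 N (tension)
  F[2-3] = -205.3066 N (compression)
  F[2-4] = +487.3856 N (tension)
  F[3-4] = +38.2661 N (tension)
  F[3-5] = +1572.1874 N (tension)
  F[4-5] = -38.6832 N (compression)
  F[4-6] = +502.6767 N (tension)
  F[5-6] = -2171.5735 N (compression)
  Rx@0 = -321.4500 N
  Ry@0 = +358.3074 N
  Ry@6 = +2112.5926 N

-367.864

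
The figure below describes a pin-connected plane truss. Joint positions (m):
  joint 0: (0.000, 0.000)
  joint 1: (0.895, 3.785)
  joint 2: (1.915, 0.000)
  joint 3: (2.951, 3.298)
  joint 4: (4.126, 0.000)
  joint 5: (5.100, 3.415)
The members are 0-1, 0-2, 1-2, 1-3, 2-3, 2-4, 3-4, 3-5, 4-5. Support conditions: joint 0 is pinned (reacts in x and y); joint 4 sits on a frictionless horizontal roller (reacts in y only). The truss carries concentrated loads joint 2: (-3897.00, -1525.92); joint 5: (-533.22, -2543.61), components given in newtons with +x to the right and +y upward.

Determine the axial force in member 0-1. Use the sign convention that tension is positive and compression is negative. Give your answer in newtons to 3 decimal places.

-676.736

N=6 nodes, M=9 members, R=3 reactions → 2N=12, M+R=12
member 0 (0-1): L=3.8894, (cx,cy)=(0.2301,0.9732)
member 1 (0-2): L=1.9150, (cx,cy)=(1.0000,0.0000)
member 2 (1-2): L=3.9200, (cx,cy)=(0.2602,-0.9656)
member 3 (1-3): L=2.1129, (cx,cy)=(0.9731,-0.2305)
member 4 (2-3): L=3.4569, (cx,cy)=(0.2997,0.9540)
member 5 (2-4): L=2.2110, (cx,cy)=(1.0000,0.0000)
member 6 (3-4): L=3.5011, (cx,cy)=(0.3356,-0.9420)
member 7 (3-5): L=2.1522, (cx,cy)=(0.9985,0.0544)
member 8 (4-5): L=3.5512, (cx,cy)=(0.2743,0.9617)
solve A·x = −loads:
  F[0-1] = -676.7358 N (compression)
  F[0-2] = -4274.4936 N (compression)
  F[1-2] = +769.3831 N (tension)
  F[1-3] = -365.7700 N (compression)
  F[2-3] = +820.7644 N (tension)
  F[2-4] = -423.2743 N (compression)
  F[3-4] = -909.4621 N (compression)
  F[3-5] = +195.5704 N (tension)
  F[4-5] = -2656.0997 N (compression)
  Rx@0 = +4430.2200 N
  Ry@0 = +658.5747 N
  Ry@4 = +3410.9553 N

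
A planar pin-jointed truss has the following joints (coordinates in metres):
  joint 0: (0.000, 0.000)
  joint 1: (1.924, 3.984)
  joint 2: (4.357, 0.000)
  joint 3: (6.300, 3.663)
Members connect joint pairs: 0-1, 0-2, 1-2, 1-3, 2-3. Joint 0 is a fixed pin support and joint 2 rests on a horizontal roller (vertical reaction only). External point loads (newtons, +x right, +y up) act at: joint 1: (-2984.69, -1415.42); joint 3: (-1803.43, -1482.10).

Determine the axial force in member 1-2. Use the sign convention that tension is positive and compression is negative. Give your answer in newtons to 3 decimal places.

N=4 nodes, M=5 members, R=3 reactions → 2N=8, M+R=8
member 0 (0-1): L=4.4243, (cx,cy)=(0.4349,0.9005)
member 1 (0-2): L=4.3570, (cx,cy)=(1.0000,0.0000)
member 2 (1-2): L=4.6682, (cx,cy)=(0.5212,-0.8534)
member 3 (1-3): L=4.3878, (cx,cy)=(0.9973,-0.0732)
member 4 (2-3): L=4.1464, (cx,cy)=(0.4686,0.8834)
solve A·x = −loads:
  F[0-1] = -4858.2309 N (compression)
  F[0-2] = -2675.3945 N (compression)
  F[1-2] = +3551.7381 N (tension)
  F[1-3] = -981.7969 N (compression)
  F[2-3] = -1759.0049 N (compression)
  Rx@0 = +4788.1200 N
  Ry@0 = +4374.7913 N
  Ry@2 = -1477.2713 N

3551.738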